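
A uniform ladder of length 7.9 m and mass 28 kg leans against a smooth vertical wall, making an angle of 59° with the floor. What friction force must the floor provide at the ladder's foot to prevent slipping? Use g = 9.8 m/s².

f ≈ 82.4 N

About the foot of the ladder:
Ladder weight 28×9.8 = 274.4 N acts at 3.95 m along the ladder; its horizontal arm is 3.95·cos59° = 2.034 m → τ = 558.1 N·m clockwise.
Wall normal N acts horizontally at the top; its moment arm is the height L sinθ = 7.9·sin59° = 6.772 m, counterclockwise.
Balancing moments: N × 6.772 = 558.1, giving N = 82.4 N.
ΣFx = 0: friction at the foot balances the wall's push, so f = N_wall = 82.4 N.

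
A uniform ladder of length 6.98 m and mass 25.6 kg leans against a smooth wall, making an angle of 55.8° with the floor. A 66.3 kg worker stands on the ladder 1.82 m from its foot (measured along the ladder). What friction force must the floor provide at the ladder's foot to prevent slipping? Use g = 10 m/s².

f ≈ 204 N

About the foot of the ladder:
Ladder weight 25.6×10 = 256 N acts at 3.49 m along the ladder; its horizontal arm is 3.49·cos55.8° = 1.962 m → τ = 502.3 N·m clockwise.
Worker: 66.3×10 = 663 N at 1.82 m → arm 1.023 m → τ = 678.2 N·m clockwise.
Wall normal N acts horizontally at the top; its moment arm is the height L sinθ = 6.98·sin55.8° = 5.773 m, counterclockwise.
Στ = 0 ⇒ N × 5.773 = 1180 ⇒ N = 204 N.
ΣFx = 0: friction at the foot balances the wall's push, so f = N_wall = 204 N.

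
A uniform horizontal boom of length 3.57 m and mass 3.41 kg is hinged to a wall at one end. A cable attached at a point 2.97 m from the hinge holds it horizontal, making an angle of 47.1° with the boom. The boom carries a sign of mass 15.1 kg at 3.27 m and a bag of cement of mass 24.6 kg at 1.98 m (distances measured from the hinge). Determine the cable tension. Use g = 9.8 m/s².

Choose the hinge as the axis so the unknown hinge reaction has zero arm there.
Beam weight: 3.41 × 9.8 = 33.42 N down at 1.785 m → arm 1.785 m, τ = 33.42 × 1.785 = 59.65 N·m clockwise.
Sign: 15.1 × 9.8 = 148 N down at 3.27 m → arm 3.27 m, τ = 148 × 3.27 = 484 N·m clockwise.
Bag of cement: 24.6 × 9.8 = 241.1 N down at 1.98 m → arm 1.98 m, τ = 241.1 × 1.98 = 477.4 N·m clockwise.
Total clockwise load moment = 1021 N·m.
The cable tension T acts at 2.97 m; only its component perpendicular to the boom, T sinθ, produces torque. sin 47.1° = 0.7325.
Setting net torque to zero: T × 2.97 × 0.7325 = 1021 → T = 1021 / 2.176 = 469 N.

T ≈ 469 N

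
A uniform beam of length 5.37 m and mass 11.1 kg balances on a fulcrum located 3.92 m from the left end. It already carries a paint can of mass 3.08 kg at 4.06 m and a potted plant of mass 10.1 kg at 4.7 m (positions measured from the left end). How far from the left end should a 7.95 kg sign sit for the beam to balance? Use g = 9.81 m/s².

About the fulcrum (at 3.92 m from the left end):
Beam weight: 11.1 × 9.81 = 108.9 N down at 2.685 m → arm 1.235 m, τ = 108.9 × 1.235 = 134.5 N·m counterclockwise.
Paint can: 3.08 × 9.81 = 30.21 N down at 4.06 m → arm 0.14 m, τ = 30.21 × 0.14 = 4.229 N·m clockwise.
Potted plant: 10.1 × 9.81 = 99.08 N down at 4.7 m → arm 0.78 m, τ = 99.08 × 0.78 = 77.28 N·m clockwise.
Net moment of existing loads = 52.99 N·m counterclockwise.
The sign weighs 7.95 × 9.81 = 77.99 N and must supply an equal clockwise moment, so its lever arm about the fulcrum is 52.99 / 77.99 = 0.679 m.
That puts it at 3.92 + 0.679 = 4.6 m from the left end.

x ≈ 4.6 m from the left end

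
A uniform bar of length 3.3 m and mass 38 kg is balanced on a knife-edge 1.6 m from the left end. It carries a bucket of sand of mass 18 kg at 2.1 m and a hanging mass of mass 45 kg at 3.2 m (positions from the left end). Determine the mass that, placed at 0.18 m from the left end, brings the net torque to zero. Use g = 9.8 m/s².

m ≈ 58.4 kg

About the knife-edge (at 1.6 m from the left end):
Beam weight: 38 × 9.8 = 372.4 N down at 1.65 m → arm 0.05 m, τ = 372.4 × 0.05 = 18.62 N·m clockwise.
Bucket of sand: 18 × 9.8 = 176.4 N down at 2.1 m → arm 0.5 m, τ = 176.4 × 0.5 = 88.2 N·m clockwise.
Hanging mass: 45 × 9.8 = 441 N down at 3.2 m → arm 1.6 m, τ = 441 × 1.6 = 705.6 N·m clockwise.
Net moment of known loads = 812.4 N·m clockwise.
An unknown mass m at 0.18 m has arm 1.42 m; its moment is m·g·1.42 counterclockwise.
For rotational equilibrium, m × 9.8 × 1.42 = 812.4, so m = 812.4 / (9.8 × 1.42) = 58.4 kg.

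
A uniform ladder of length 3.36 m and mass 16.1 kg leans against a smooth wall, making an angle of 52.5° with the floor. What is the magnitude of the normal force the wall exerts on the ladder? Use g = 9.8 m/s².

Take moments about the foot of the ladder.
Ladder weight 16.1×9.8 = 157.8 N acts at 1.68 m along the ladder; its horizontal arm is 1.68·cos52.5° = 1.023 m → τ = 161.4 N·m clockwise.
Wall normal N acts horizontally at the top; its moment arm is the height L sinθ = 3.36·sin52.5° = 2.666 m, counterclockwise.
Στ = 0 ⇒ N × 2.666 = 161.4 ⇒ N = 60.5 N.

N_wall ≈ 60.5 N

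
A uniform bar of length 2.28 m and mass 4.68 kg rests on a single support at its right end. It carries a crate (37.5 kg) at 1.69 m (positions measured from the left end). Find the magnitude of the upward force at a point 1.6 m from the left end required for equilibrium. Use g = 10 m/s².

F ≈ 404 N

Taking torques about the right end:
Beam weight: 4.68 × 10 = 46.8 N down at 1.14 m → arm 1.14 m, τ = 46.8 × 1.14 = 53.35 N·m counterclockwise.
Crate: 37.5 × 10 = 375 N down at 1.69 m → arm 0.59 m, τ = 375 × 0.59 = 221.2 N·m counterclockwise.
Net moment of the loads = 274.6 N·m counterclockwise.
The upward force F acts at a point 1.6 m from the left end, arm 0.68 m, giving F × 0.68 clockwise.
Στ = 0 ⇒ F × 0.68 = 274.6 ⇒ F = 274.6 / 0.68 = 404 N.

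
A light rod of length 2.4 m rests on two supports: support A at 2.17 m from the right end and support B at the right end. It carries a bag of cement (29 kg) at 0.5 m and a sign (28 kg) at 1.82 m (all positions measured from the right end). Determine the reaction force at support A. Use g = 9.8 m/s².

Taking torques about support B:
Bag of cement: 29 × 9.8 = 284.2 N down at 0.5 m → arm 0.5 m, τ = 284.2 × 0.5 = 142.1 N·m counterclockwise.
Sign: 28 × 9.8 = 274.4 N down at 1.82 m → arm 1.82 m, τ = 274.4 × 1.82 = 499.4 N·m counterclockwise.
Net load moment about support B = 641.5 N·m counterclockwise.
Reaction R at support A is upward at 2.17 m, arm 2.17 m → moment R × 2.17 clockwise.
Setting net torque to zero: R × 2.17 = 641.5 → R = 296 N.

R_A ≈ 296 N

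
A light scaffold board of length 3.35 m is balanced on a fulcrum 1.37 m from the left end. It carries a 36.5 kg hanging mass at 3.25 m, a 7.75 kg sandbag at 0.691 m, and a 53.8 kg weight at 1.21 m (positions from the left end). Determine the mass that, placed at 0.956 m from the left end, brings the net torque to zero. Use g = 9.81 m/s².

m ≈ 132 kg

Sum moments about the fulcrum (at 1.37 m from the left end) (the support reaction has zero arm there).
Hanging mass: 36.5 × 9.81 = 358.1 N down at 3.25 m → arm 1.88 m, τ = 358.1 × 1.88 = 673.2 N·m clockwise.
Sandbag: 7.75 × 9.81 = 76.03 N down at 0.691 m → arm 0.679 m, τ = 76.03 × 0.679 = 51.62 N·m counterclockwise.
Weight: 53.8 × 9.81 = 527.8 N down at 1.21 m → arm 0.16 m, τ = 527.8 × 0.16 = 84.45 N·m counterclockwise.
Net moment of known loads = 537.1 N·m clockwise.
An unknown mass m at 0.956 m has arm 0.414 m; its moment is m·g·0.414 counterclockwise.
Στ = 0 ⇒ m × 9.81 × 0.414 = 537.1 ⇒ m = 537.1 / (9.81 × 0.414) = 132 kg.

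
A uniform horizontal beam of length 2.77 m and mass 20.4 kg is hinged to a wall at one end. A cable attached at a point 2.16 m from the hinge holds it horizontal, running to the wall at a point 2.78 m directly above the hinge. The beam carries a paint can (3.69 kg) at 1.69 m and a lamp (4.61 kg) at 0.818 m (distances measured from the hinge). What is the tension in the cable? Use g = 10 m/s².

T ≈ 224 N

Taking torques about the hinge:
Beam weight: 20.4 × 10 = 204 N down at 1.385 m → arm 1.385 m, τ = 204 × 1.385 = 282.5 N·m clockwise.
Paint can: 3.69 × 10 = 36.9 N down at 1.69 m → arm 1.69 m, τ = 36.9 × 1.69 = 62.36 N·m clockwise.
Lamp: 4.61 × 10 = 46.1 N down at 0.818 m → arm 0.818 m, τ = 46.1 × 0.818 = 37.71 N·m clockwise.
Total clockwise load moment = 382.6 N·m.
The cable tension T acts at 2.16 m; only its component perpendicular to the beam, T sinθ, produces torque. sinθ = h/√(h²+d²) = 2.78/√(2.78²+2.16²) = 0.7897.
For rotational equilibrium, T × 2.16 × 0.7897 = 382.6, so T = 382.6 / 1.706 = 224 N.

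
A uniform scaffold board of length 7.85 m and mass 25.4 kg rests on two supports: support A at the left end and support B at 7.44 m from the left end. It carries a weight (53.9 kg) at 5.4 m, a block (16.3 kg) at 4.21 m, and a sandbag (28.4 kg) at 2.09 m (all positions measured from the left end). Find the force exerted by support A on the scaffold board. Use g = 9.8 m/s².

R_A ≈ 532 N

About support B:
Beam weight: 25.4 × 9.8 = 248.9 N down at 3.925 m → arm 3.515 m, τ = 248.9 × 3.515 = 874.9 N·m counterclockwise.
Weight: 53.9 × 9.8 = 528.2 N down at 5.4 m → arm 2.04 m, τ = 528.2 × 2.04 = 1078 N·m counterclockwise.
Block: 16.3 × 9.8 = 159.7 N down at 4.21 m → arm 3.23 m, τ = 159.7 × 3.23 = 515.8 N·m counterclockwise.
Sandbag: 28.4 × 9.8 = 278.3 N down at 2.09 m → arm 5.35 m, τ = 278.3 × 5.35 = 1489 N·m counterclockwise.
Net load moment about support B = 3958 N·m counterclockwise.
Reaction R at support A is upward at 0 m, arm 7.44 m → moment R × 7.44 clockwise.
Στ = 0 ⇒ R × 7.44 = 3958 ⇒ R = 532 N.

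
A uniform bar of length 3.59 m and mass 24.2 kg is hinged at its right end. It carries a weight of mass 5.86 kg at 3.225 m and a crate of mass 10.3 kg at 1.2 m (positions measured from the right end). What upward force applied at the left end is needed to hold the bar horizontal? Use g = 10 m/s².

Taking torques about the right end:
Beam weight: 24.2 × 10 = 242 N down at 1.795 m → arm 1.795 m, τ = 242 × 1.795 = 434.4 N·m counterclockwise.
Weight: 5.86 × 10 = 58.6 N down at 3.225 m → arm 3.225 m, τ = 58.6 × 3.225 = 189 N·m counterclockwise.
Crate: 10.3 × 10 = 103 N down at 1.2 m → arm 1.2 m, τ = 103 × 1.2 = 123.6 N·m counterclockwise.
Net moment of the loads = 747 N·m counterclockwise.
The upward force F acts at the left end, arm 3.59 m, giving F × 3.59 clockwise.
Balancing moments: F × 3.59 = 747, giving F = 747 / 3.59 = 208 N.

F ≈ 208 N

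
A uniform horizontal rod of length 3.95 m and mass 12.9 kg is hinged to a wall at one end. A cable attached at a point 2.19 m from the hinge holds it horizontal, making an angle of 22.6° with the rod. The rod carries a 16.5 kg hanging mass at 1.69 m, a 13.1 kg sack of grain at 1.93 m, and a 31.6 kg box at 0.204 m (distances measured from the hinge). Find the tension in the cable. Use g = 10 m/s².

About the hinge:
Beam weight: 12.9 × 10 = 129 N down at 1.975 m → arm 1.975 m, τ = 129 × 1.975 = 254.8 N·m clockwise.
Hanging mass: 16.5 × 10 = 165 N down at 1.69 m → arm 1.69 m, τ = 165 × 1.69 = 278.8 N·m clockwise.
Sack of grain: 13.1 × 10 = 131 N down at 1.93 m → arm 1.93 m, τ = 131 × 1.93 = 252.8 N·m clockwise.
Box: 31.6 × 10 = 316 N down at 0.204 m → arm 0.204 m, τ = 316 × 0.204 = 64.46 N·m clockwise.
Total clockwise load moment = 850.9 N·m.
The cable tension T acts at 2.19 m; only its component perpendicular to the rod, T sinθ, produces torque. sin 22.6° = 0.3843.
Setting net torque to zero: T × 2.19 × 0.3843 = 850.9 → T = 850.9 / 0.8416 = 1010 N.

T ≈ 1010 N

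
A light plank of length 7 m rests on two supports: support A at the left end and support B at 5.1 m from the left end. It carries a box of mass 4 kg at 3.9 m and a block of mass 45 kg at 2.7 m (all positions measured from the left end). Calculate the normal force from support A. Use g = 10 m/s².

Taking torques about support B:
Box: 4 × 10 = 40 N down at 3.9 m → arm 1.2 m, τ = 40 × 1.2 = 48 N·m counterclockwise.
Block: 45 × 10 = 450 N down at 2.7 m → arm 2.4 m, τ = 450 × 2.4 = 1080 N·m counterclockwise.
Net load moment about support B = 1128 N·m counterclockwise.
Reaction R at support A is upward at 0 m, arm 5.1 m → moment R × 5.1 clockwise.
Setting net torque to zero: R × 5.1 = 1128 → R = 221 N.

R_A ≈ 221 N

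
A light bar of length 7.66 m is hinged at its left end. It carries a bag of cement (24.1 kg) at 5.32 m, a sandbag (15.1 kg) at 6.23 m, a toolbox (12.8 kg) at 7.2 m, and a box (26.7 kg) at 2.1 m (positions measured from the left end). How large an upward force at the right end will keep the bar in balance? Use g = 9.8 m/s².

About the left end:
Bag of cement: 24.1 × 9.8 = 236.2 N down at 5.32 m → arm 5.32 m, τ = 236.2 × 5.32 = 1257 N·m clockwise.
Sandbag: 15.1 × 9.8 = 148 N down at 6.23 m → arm 6.23 m, τ = 148 × 6.23 = 922 N·m clockwise.
Toolbox: 12.8 × 9.8 = 125.4 N down at 7.2 m → arm 7.2 m, τ = 125.4 × 7.2 = 902.9 N·m clockwise.
Box: 26.7 × 9.8 = 261.7 N down at 2.1 m → arm 2.1 m, τ = 261.7 × 2.1 = 549.6 N·m clockwise.
Net moment of the loads = 3632 N·m clockwise.
The upward force F acts at the right end, arm 7.66 m, giving F × 7.66 counterclockwise.
For rotational equilibrium, F × 7.66 = 3632, so F = 3632 / 7.66 = 474 N.

F ≈ 474 N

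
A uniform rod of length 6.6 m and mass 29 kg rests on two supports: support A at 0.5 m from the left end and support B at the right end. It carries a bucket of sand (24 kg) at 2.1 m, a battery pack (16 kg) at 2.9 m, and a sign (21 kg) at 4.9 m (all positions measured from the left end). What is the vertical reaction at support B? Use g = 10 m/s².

R_B ≈ 410 N

Sum moments about support A (its reaction then has zero moment arm).
Beam weight: 29 × 10 = 290 N down at 3.3 m → arm 2.8 m, τ = 290 × 2.8 = 812 N·m clockwise.
Bucket of sand: 24 × 10 = 240 N down at 2.1 m → arm 1.6 m, τ = 240 × 1.6 = 384 N·m clockwise.
Battery pack: 16 × 10 = 160 N down at 2.9 m → arm 2.4 m, τ = 160 × 2.4 = 384 N·m clockwise.
Sign: 21 × 10 = 210 N down at 4.9 m → arm 4.4 m, τ = 210 × 4.4 = 924 N·m clockwise.
Net load moment about support A = 2504 N·m clockwise.
Reaction R at support B is upward at 6.6 m, arm 6.1 m → moment R × 6.1 counterclockwise.
Balancing moments: R × 6.1 = 2504, giving R = 410 N.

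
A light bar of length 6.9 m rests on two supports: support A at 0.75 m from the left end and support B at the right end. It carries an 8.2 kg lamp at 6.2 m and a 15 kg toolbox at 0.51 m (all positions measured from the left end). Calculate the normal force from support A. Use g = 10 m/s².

Taking torques about support B:
Lamp: 8.2 × 10 = 82 N down at 6.2 m → arm 0.7 m, τ = 82 × 0.7 = 57.4 N·m counterclockwise.
Toolbox: 15 × 10 = 150 N down at 0.51 m → arm 6.39 m, τ = 150 × 6.39 = 958.5 N·m counterclockwise.
Net load moment about support B = 1016 N·m counterclockwise.
Reaction R at support A is upward at 0.75 m, arm 6.15 m → moment R × 6.15 clockwise.
Στ = 0 ⇒ R × 6.15 = 1016 ⇒ R = 165 N.

R_A ≈ 165 N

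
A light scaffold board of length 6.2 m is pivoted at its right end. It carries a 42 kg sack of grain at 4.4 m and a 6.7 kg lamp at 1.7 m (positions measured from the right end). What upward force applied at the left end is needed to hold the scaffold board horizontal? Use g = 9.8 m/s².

F ≈ 310 N

Taking torques about the right end:
Sack of grain: 42 × 9.8 = 411.6 N down at 4.4 m → arm 4.4 m, τ = 411.6 × 4.4 = 1811 N·m counterclockwise.
Lamp: 6.7 × 9.8 = 65.66 N down at 1.7 m → arm 1.7 m, τ = 65.66 × 1.7 = 111.6 N·m counterclockwise.
Net moment of the loads = 1923 N·m counterclockwise.
The upward force F acts at the left end, arm 6.2 m, giving F × 6.2 clockwise.
Setting net torque to zero: F × 6.2 = 1923 → F = 1923 / 6.2 = 310 N.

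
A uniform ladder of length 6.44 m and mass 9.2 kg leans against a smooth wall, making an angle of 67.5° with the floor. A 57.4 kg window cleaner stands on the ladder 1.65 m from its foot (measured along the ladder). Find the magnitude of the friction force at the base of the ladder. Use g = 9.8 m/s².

f ≈ 78.4 N

About the foot of the ladder:
Ladder weight 9.2×9.8 = 90.16 N acts at 3.22 m along the ladder; its horizontal arm is 3.22·cos67.5° = 1.232 m → τ = 111.1 N·m clockwise.
Window cleaner: 57.4×9.8 = 562.5 N at 1.65 m → arm 0.6314 m → τ = 355.2 N·m clockwise.
Wall normal N acts horizontally at the top; its moment arm is the height L sinθ = 6.44·sin67.5° = 5.95 m, counterclockwise.
Στ = 0 ⇒ N × 5.95 = 466.3 ⇒ N = 78.4 N.
ΣFx = 0: friction at the foot balances the wall's push, so f = N_wall = 78.4 N.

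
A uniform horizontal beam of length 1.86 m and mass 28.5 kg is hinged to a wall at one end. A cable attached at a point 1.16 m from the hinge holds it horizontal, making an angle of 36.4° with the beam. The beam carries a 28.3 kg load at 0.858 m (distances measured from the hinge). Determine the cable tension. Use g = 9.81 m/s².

T ≈ 724 N

Take moments about the hinge.
Beam weight: 28.5 × 9.81 = 279.6 N down at 0.93 m → arm 0.93 m, τ = 279.6 × 0.93 = 260 N·m clockwise.
Load: 28.3 × 9.81 = 277.6 N down at 0.858 m → arm 0.858 m, τ = 277.6 × 0.858 = 238.2 N·m clockwise.
Total clockwise load moment = 498.2 N·m.
The cable tension T acts at 1.16 m; only its component perpendicular to the beam, T sinθ, produces torque. sin 36.4° = 0.5934.
For rotational equilibrium, T × 1.16 × 0.5934 = 498.2, so T = 498.2 / 0.6883 = 724 N.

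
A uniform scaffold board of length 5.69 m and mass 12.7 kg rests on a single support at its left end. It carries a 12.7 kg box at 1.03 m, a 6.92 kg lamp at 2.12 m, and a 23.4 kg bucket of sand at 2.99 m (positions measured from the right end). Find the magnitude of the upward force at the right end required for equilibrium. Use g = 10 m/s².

F ≈ 322 N

Take moments about the left end.
Beam weight: 12.7 × 10 = 127 N down at 2.845 m → arm 2.845 m, τ = 127 × 2.845 = 361.3 N·m clockwise.
Box: 12.7 × 10 = 127 N down at 1.03 m → arm 4.66 m, τ = 127 × 4.66 = 591.8 N·m clockwise.
Lamp: 6.92 × 10 = 69.2 N down at 2.12 m → arm 3.57 m, τ = 69.2 × 3.57 = 247 N·m clockwise.
Bucket of sand: 23.4 × 10 = 234 N down at 2.99 m → arm 2.7 m, τ = 234 × 2.7 = 631.8 N·m clockwise.
Net moment of the loads = 1832 N·m clockwise.
The upward force F acts at the right end, arm 5.69 m, giving F × 5.69 counterclockwise.
Balancing moments: F × 5.69 = 1832, giving F = 1832 / 5.69 = 322 N.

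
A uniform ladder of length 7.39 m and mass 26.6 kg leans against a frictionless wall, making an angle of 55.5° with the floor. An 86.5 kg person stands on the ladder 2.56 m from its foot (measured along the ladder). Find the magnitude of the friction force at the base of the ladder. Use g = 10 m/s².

f ≈ 297 N

Take moments about the foot of the ladder.
Ladder weight 26.6×10 = 266 N acts at 3.695 m along the ladder; its horizontal arm is 3.695·cos55.5° = 2.093 m → τ = 556.7 N·m clockwise.
Person: 86.5×10 = 865 N at 2.56 m → arm 1.45 m → τ = 1254 N·m clockwise.
Wall normal N acts horizontally at the top; its moment arm is the height L sinθ = 7.39·sin55.5° = 6.09 m, counterclockwise.
Στ = 0 ⇒ N × 6.09 = 1811 ⇒ N = 297 N.
ΣFx = 0: friction at the foot balances the wall's push, so f = N_wall = 297 N.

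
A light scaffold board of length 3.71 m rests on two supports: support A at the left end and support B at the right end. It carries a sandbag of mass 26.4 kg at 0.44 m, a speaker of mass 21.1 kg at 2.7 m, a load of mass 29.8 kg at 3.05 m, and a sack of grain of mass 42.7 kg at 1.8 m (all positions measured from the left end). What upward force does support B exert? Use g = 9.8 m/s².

Taking torques about support A:
Sandbag: 26.4 × 9.8 = 258.7 N down at 0.44 m → arm 0.44 m, τ = 258.7 × 0.44 = 113.8 N·m clockwise.
Speaker: 21.1 × 9.8 = 206.8 N down at 2.7 m → arm 2.7 m, τ = 206.8 × 2.7 = 558.4 N·m clockwise.
Load: 29.8 × 9.8 = 292 N down at 3.05 m → arm 3.05 m, τ = 292 × 3.05 = 890.6 N·m clockwise.
Sack of grain: 42.7 × 9.8 = 418.5 N down at 1.8 m → arm 1.8 m, τ = 418.5 × 1.8 = 753.3 N·m clockwise.
Net load moment about support A = 2316 N·m clockwise.
Reaction R at support B is upward at 3.71 m, arm 3.71 m → moment R × 3.71 counterclockwise.
Στ = 0 ⇒ R × 3.71 = 2316 ⇒ R = 624 N.

R_B ≈ 624 N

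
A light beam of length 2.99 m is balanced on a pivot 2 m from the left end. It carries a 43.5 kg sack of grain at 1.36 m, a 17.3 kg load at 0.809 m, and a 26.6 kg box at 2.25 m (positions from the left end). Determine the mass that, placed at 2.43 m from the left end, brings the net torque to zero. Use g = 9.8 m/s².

Taking torques about the pivot (at 2 m from the left end):
Sack of grain: 43.5 × 9.8 = 426.3 N down at 1.36 m → arm 0.64 m, τ = 426.3 × 0.64 = 272.8 N·m counterclockwise.
Load: 17.3 × 9.8 = 169.5 N down at 0.809 m → arm 1.191 m, τ = 169.5 × 1.191 = 201.9 N·m counterclockwise.
Box: 26.6 × 9.8 = 260.7 N down at 2.25 m → arm 0.25 m, τ = 260.7 × 0.25 = 65.17 N·m clockwise.
Net moment of known loads = 409.5 N·m counterclockwise.
An unknown mass m at 2.43 m has arm 0.43 m; its moment is m·g·0.43 clockwise.
For rotational equilibrium, m × 9.8 × 0.43 = 409.5, so m = 409.5 / (9.8 × 0.43) = 97.2 kg.

m ≈ 97.2 kg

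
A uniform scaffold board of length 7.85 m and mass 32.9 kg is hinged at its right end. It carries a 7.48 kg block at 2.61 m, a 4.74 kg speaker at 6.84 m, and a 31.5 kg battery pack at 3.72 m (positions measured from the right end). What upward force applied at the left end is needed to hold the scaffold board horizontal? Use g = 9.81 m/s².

F ≈ 373 N

Taking torques about the right end:
Beam weight: 32.9 × 9.81 = 322.7 N down at 3.925 m → arm 3.925 m, τ = 322.7 × 3.925 = 1267 N·m counterclockwise.
Block: 7.48 × 9.81 = 73.38 N down at 2.61 m → arm 2.61 m, τ = 73.38 × 2.61 = 191.5 N·m counterclockwise.
Speaker: 4.74 × 9.81 = 46.5 N down at 6.84 m → arm 6.84 m, τ = 46.5 × 6.84 = 318.1 N·m counterclockwise.
Battery pack: 31.5 × 9.81 = 309 N down at 3.72 m → arm 3.72 m, τ = 309 × 3.72 = 1149 N·m counterclockwise.
Net moment of the loads = 2926 N·m counterclockwise.
The upward force F acts at the left end, arm 7.85 m, giving F × 7.85 clockwise.
Balancing moments: F × 7.85 = 2926, giving F = 2926 / 7.85 = 373 N.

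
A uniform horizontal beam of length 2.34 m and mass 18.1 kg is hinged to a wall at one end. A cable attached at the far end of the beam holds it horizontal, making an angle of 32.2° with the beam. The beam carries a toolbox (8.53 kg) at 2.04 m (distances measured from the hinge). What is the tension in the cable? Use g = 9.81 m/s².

T ≈ 304 N

Choose the hinge as the axis so the unknown hinge reaction has zero arm there.
Beam weight: 18.1 × 9.81 = 177.6 N down at 1.17 m → arm 1.17 m, τ = 177.6 × 1.17 = 207.8 N·m clockwise.
Toolbox: 8.53 × 9.81 = 83.68 N down at 2.04 m → arm 2.04 m, τ = 83.68 × 2.04 = 170.7 N·m clockwise.
Total clockwise load moment = 378.5 N·m.
The cable tension T acts at 2.34 m; only its component perpendicular to the beam, T sinθ, produces torque. sin 32.2° = 0.5329.
For rotational equilibrium, T × 2.34 × 0.5329 = 378.5, so T = 378.5 / 1.247 = 304 N.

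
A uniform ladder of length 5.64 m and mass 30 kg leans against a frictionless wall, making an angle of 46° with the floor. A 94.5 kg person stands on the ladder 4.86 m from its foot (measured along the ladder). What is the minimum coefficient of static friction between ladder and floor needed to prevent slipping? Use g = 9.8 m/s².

Sum moments about the foot of the ladder (the floor normal and friction both act there and drop out).
Ladder weight 30×9.8 = 294 N acts at 2.82 m along the ladder; its horizontal arm is 2.82·cos46° = 1.959 m → τ = 575.9 N·m clockwise.
Person: 94.5×9.8 = 926.1 N at 4.86 m → arm 3.376 m → τ = 3127 N·m clockwise.
Wall normal N acts horizontally at the top; its moment arm is the height L sinθ = 5.64·sin46° = 4.057 m, counterclockwise.
For rotational equilibrium, N × 4.057 = 3703, so N = 912.7 N.
ΣFx = 0 ⇒ f = N_wall = 912.7 N. ΣFy = 0 ⇒ N_floor = 1220 N.
μ_min = f / N_floor = 912.7 / 1220 = 0.748.

μ_min ≈ 0.748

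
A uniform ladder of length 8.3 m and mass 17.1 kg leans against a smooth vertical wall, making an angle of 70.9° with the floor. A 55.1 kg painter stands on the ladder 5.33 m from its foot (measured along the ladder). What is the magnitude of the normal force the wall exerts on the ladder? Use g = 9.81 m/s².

Taking torques about the foot of the ladder:
Ladder weight 17.1×9.81 = 167.8 N acts at 4.15 m along the ladder; its horizontal arm is 4.15·cos70.9° = 1.358 m → τ = 227.9 N·m clockwise.
Painter: 55.1×9.81 = 540.5 N at 5.33 m → arm 1.744 m → τ = 942.6 N·m clockwise.
Wall normal N acts horizontally at the top; its moment arm is the height L sinθ = 8.3·sin70.9° = 7.843 m, counterclockwise.
For rotational equilibrium, N × 7.843 = 1170, so N = 149 N.

N_wall ≈ 149 N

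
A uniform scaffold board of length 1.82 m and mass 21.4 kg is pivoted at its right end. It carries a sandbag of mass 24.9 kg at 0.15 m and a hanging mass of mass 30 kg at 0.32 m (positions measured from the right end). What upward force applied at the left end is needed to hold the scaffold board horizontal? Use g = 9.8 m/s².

Take moments about the right end.
Beam weight: 21.4 × 9.8 = 209.7 N down at 0.91 m → arm 0.91 m, τ = 209.7 × 0.91 = 190.8 N·m counterclockwise.
Sandbag: 24.9 × 9.8 = 244 N down at 0.15 m → arm 0.15 m, τ = 244 × 0.15 = 36.6 N·m counterclockwise.
Hanging mass: 30 × 9.8 = 294 N down at 0.32 m → arm 0.32 m, τ = 294 × 0.32 = 94.08 N·m counterclockwise.
Net moment of the loads = 321.5 N·m counterclockwise.
The upward force F acts at the left end, arm 1.82 m, giving F × 1.82 clockwise.
Balancing moments: F × 1.82 = 321.5, giving F = 321.5 / 1.82 = 177 N.

F ≈ 177 N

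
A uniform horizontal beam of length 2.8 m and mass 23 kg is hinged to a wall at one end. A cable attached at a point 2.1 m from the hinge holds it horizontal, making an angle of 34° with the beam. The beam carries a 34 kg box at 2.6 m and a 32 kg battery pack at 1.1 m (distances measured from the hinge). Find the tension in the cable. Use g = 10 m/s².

T ≈ 1330 N

Taking torques about the hinge:
Beam weight: 23 × 10 = 230 N down at 1.4 m → arm 1.4 m, τ = 230 × 1.4 = 322 N·m clockwise.
Box: 34 × 10 = 340 N down at 2.6 m → arm 2.6 m, τ = 340 × 2.6 = 884 N·m clockwise.
Battery pack: 32 × 10 = 320 N down at 1.1 m → arm 1.1 m, τ = 320 × 1.1 = 352 N·m clockwise.
Total clockwise load moment = 1558 N·m.
The cable tension T acts at 2.1 m; only its component perpendicular to the beam, T sinθ, produces torque. sin 34° = 0.5592.
Balancing moments: T × 2.1 × 0.5592 = 1558, giving T = 1558 / 1.174 = 1330 N.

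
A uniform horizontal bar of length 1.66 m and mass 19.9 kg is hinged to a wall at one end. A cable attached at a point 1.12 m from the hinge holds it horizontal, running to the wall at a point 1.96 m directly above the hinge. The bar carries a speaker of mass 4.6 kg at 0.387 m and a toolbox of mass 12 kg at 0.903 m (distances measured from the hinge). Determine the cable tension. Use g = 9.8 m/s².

About the hinge:
Beam weight: 19.9 × 9.8 = 195 N down at 0.83 m → arm 0.83 m, τ = 195 × 0.83 = 161.8 N·m clockwise.
Speaker: 4.6 × 9.8 = 45.08 N down at 0.387 m → arm 0.387 m, τ = 45.08 × 0.387 = 17.45 N·m clockwise.
Toolbox: 12 × 9.8 = 117.6 N down at 0.903 m → arm 0.903 m, τ = 117.6 × 0.903 = 106.2 N·m clockwise.
Total clockwise load moment = 285.4 N·m.
The cable tension T acts at 1.12 m; only its component perpendicular to the bar, T sinθ, produces torque. sinθ = h/√(h²+d²) = 1.96/√(1.96²+1.12²) = 0.8682.
Στ = 0 ⇒ T × 1.12 × 0.8682 = 285.4 ⇒ T = 285.4 / 0.9724 = 294 N.

T ≈ 294 N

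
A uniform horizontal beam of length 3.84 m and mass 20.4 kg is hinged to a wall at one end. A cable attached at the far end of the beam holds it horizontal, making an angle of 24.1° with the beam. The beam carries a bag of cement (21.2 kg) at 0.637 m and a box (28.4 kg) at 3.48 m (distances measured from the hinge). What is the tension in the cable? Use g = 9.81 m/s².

Sum moments about the hinge (the unknown hinge reaction has zero arm there).
Beam weight: 20.4 × 9.81 = 200.1 N down at 1.92 m → arm 1.92 m, τ = 200.1 × 1.92 = 384.2 N·m clockwise.
Bag of cement: 21.2 × 9.81 = 208 N down at 0.637 m → arm 0.637 m, τ = 208 × 0.637 = 132.5 N·m clockwise.
Box: 28.4 × 9.81 = 278.6 N down at 3.48 m → arm 3.48 m, τ = 278.6 × 3.48 = 969.5 N·m clockwise.
Total clockwise load moment = 1486 N·m.
The cable tension T acts at 3.84 m; only its component perpendicular to the beam, T sinθ, produces torque. sin 24.1° = 0.4083.
Στ = 0 ⇒ T × 3.84 × 0.4083 = 1486 ⇒ T = 1486 / 1.568 = 948 N.

T ≈ 948 N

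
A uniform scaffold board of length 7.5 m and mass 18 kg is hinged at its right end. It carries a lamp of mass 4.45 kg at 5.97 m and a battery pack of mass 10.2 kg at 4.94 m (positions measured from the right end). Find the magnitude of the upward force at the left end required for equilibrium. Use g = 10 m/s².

F ≈ 193 N

About the right end:
Beam weight: 18 × 10 = 180 N down at 3.75 m → arm 3.75 m, τ = 180 × 3.75 = 675 N·m counterclockwise.
Lamp: 4.45 × 10 = 44.5 N down at 5.97 m → arm 5.97 m, τ = 44.5 × 5.97 = 265.7 N·m counterclockwise.
Battery pack: 10.2 × 10 = 102 N down at 4.94 m → arm 4.94 m, τ = 102 × 4.94 = 503.9 N·m counterclockwise.
Net moment of the loads = 1445 N·m counterclockwise.
The upward force F acts at the left end, arm 7.5 m, giving F × 7.5 clockwise.
Setting net torque to zero: F × 7.5 = 1445 → F = 1445 / 7.5 = 193 N.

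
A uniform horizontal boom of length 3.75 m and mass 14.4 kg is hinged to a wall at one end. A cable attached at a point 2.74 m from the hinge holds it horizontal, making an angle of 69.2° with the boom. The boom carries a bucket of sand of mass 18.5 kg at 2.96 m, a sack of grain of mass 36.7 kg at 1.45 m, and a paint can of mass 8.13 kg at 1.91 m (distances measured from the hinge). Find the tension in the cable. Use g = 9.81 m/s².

Take moments about the hinge.
Beam weight: 14.4 × 9.81 = 141.3 N down at 1.875 m → arm 1.875 m, τ = 141.3 × 1.875 = 264.9 N·m clockwise.
Bucket of sand: 18.5 × 9.81 = 181.5 N down at 2.96 m → arm 2.96 m, τ = 181.5 × 2.96 = 537.2 N·m clockwise.
Sack of grain: 36.7 × 9.81 = 360 N down at 1.45 m → arm 1.45 m, τ = 360 × 1.45 = 522 N·m clockwise.
Paint can: 8.13 × 9.81 = 79.76 N down at 1.91 m → arm 1.91 m, τ = 79.76 × 1.91 = 152.3 N·m clockwise.
Total clockwise load moment = 1476 N·m.
The cable tension T acts at 2.74 m; only its component perpendicular to the boom, T sinθ, produces torque. sin 69.2° = 0.9348.
Balancing moments: T × 2.74 × 0.9348 = 1476, giving T = 1476 / 2.561 = 576 N.

T ≈ 576 N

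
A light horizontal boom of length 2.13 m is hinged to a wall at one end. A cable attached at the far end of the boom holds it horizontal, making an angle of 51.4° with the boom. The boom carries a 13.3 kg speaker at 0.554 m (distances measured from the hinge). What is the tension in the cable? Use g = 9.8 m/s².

About the hinge:
Speaker: 13.3 × 9.8 = 130.3 N down at 0.554 m → arm 0.554 m, τ = 130.3 × 0.554 = 72.19 N·m clockwise.
Total clockwise load moment = 72.19 N·m.
The cable tension T acts at 2.13 m; only its component perpendicular to the boom, T sinθ, produces torque. sin 51.4° = 0.7815.
Balancing moments: T × 2.13 × 0.7815 = 72.19, giving T = 72.19 / 1.665 = 43.4 N.

T ≈ 43.4 N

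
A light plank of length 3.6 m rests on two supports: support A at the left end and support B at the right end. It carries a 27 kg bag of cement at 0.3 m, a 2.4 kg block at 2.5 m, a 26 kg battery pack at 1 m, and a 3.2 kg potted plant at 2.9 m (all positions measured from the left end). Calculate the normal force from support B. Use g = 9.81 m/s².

R_B ≈ 135 N

Take moments about support A.
Bag of cement: 27 × 9.81 = 264.9 N down at 0.3 m → arm 0.3 m, τ = 264.9 × 0.3 = 79.47 N·m clockwise.
Block: 2.4 × 9.81 = 23.54 N down at 2.5 m → arm 2.5 m, τ = 23.54 × 2.5 = 58.85 N·m clockwise.
Battery pack: 26 × 9.81 = 255.1 N down at 1 m → arm 1 m, τ = 255.1 × 1 = 255.1 N·m clockwise.
Potted plant: 3.2 × 9.81 = 31.39 N down at 2.9 m → arm 2.9 m, τ = 31.39 × 2.9 = 91.03 N·m clockwise.
Net load moment about support A = 484.4 N·m clockwise.
Reaction R at support B is upward at 3.6 m, arm 3.6 m → moment R × 3.6 counterclockwise.
For rotational equilibrium, R × 3.6 = 484.4, so R = 135 N.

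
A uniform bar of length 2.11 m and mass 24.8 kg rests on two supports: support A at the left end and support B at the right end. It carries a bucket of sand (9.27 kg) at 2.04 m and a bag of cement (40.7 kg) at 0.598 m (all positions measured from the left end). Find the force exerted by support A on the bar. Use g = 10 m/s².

About support B:
Beam weight: 24.8 × 10 = 248 N down at 1.055 m → arm 1.055 m, τ = 248 × 1.055 = 261.6 N·m counterclockwise.
Bucket of sand: 9.27 × 10 = 92.7 N down at 2.04 m → arm 0.07 m, τ = 92.7 × 0.07 = 6.489 N·m counterclockwise.
Bag of cement: 40.7 × 10 = 407 N down at 0.598 m → arm 1.512 m, τ = 407 × 1.512 = 615.4 N·m counterclockwise.
Net load moment about support B = 883.5 N·m counterclockwise.
Reaction R at support A is upward at 0 m, arm 2.11 m → moment R × 2.11 clockwise.
Setting net torque to zero: R × 2.11 = 883.5 → R = 419 N.

R_A ≈ 419 N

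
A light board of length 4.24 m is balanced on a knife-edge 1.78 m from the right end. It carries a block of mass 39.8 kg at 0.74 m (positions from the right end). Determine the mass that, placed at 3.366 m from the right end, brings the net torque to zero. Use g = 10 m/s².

About the knife-edge (at 1.78 m from the right end):
Block: 39.8 × 10 = 398 N down at 0.74 m → arm 1.04 m, τ = 398 × 1.04 = 413.9 N·m clockwise.
Net moment of known loads = 413.9 N·m clockwise.
An unknown mass m at 3.366 m has arm 1.586 m; its moment is m·g·1.586 counterclockwise.
For rotational equilibrium, m × 10 × 1.586 = 413.9, so m = 413.9 / (10 × 1.586) = 26.1 kg.

m ≈ 26.1 kg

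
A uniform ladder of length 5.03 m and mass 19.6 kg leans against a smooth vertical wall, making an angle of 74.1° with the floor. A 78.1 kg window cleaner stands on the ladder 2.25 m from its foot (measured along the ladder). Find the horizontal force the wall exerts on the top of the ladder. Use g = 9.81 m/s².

N_wall ≈ 125 N

Take moments about the foot of the ladder.
Ladder weight 19.6×9.81 = 192.3 N acts at 2.515 m along the ladder; its horizontal arm is 2.515·cos74.1° = 0.689 m → τ = 132.5 N·m clockwise.
Window cleaner: 78.1×9.81 = 766.2 N at 2.25 m → arm 0.6164 m → τ = 472.3 N·m clockwise.
Wall normal N acts horizontally at the top; its moment arm is the height L sinθ = 5.03·sin74.1° = 4.838 m, counterclockwise.
Balancing moments: N × 4.838 = 604.8, giving N = 125 N.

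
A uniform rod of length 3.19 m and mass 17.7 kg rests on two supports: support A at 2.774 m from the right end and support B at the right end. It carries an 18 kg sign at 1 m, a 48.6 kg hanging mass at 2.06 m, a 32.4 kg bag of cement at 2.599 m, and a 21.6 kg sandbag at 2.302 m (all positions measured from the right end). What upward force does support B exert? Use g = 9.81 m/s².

R_B ≈ 366 N

Choose support A as the axis so its reaction then has zero moment arm.
Beam weight: 17.7 × 9.81 = 173.6 N down at 1.595 m → arm 1.179 m, τ = 173.6 × 1.179 = 204.7 N·m clockwise.
Sign: 18 × 9.81 = 176.6 N down at 1 m → arm 1.774 m, τ = 176.6 × 1.774 = 313.3 N·m clockwise.
Hanging mass: 48.6 × 9.81 = 476.8 N down at 2.06 m → arm 0.714 m, τ = 476.8 × 0.714 = 340.4 N·m clockwise.
Bag of cement: 32.4 × 9.81 = 317.8 N down at 2.599 m → arm 0.175 m, τ = 317.8 × 0.175 = 55.62 N·m clockwise.
Sandbag: 21.6 × 9.81 = 211.9 N down at 2.302 m → arm 0.472 m, τ = 211.9 × 0.472 = 100 N·m clockwise.
Net load moment about support A = 1014 N·m clockwise.
Reaction R at support B is upward at 0 m, arm 2.774 m → moment R × 2.774 counterclockwise.
Balancing moments: R × 2.774 = 1014, giving R = 366 N.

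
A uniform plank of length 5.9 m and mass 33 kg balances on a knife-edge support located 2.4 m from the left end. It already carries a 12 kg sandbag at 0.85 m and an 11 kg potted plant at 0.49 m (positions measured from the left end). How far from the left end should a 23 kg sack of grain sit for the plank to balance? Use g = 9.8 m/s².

Taking torques about the knife-edge support (at 2.4 m from the left end):
Beam weight: 33 × 9.8 = 323.4 N down at 2.95 m → arm 0.55 m, τ = 323.4 × 0.55 = 177.9 N·m clockwise.
Sandbag: 12 × 9.8 = 117.6 N down at 0.85 m → arm 1.55 m, τ = 117.6 × 1.55 = 182.3 N·m counterclockwise.
Potted plant: 11 × 9.8 = 107.8 N down at 0.49 m → arm 1.91 m, τ = 107.8 × 1.91 = 205.9 N·m counterclockwise.
Net moment of existing loads = 210.3 N·m counterclockwise.
The sack of grain weighs 23 × 9.8 = 225.4 N and must supply an equal clockwise moment, so its lever arm about the knife-edge support is 210.3 / 225.4 = 0.933 m.
That puts it at 2.4 + 0.933 = 3.33 m from the left end.

x ≈ 3.33 m from the left end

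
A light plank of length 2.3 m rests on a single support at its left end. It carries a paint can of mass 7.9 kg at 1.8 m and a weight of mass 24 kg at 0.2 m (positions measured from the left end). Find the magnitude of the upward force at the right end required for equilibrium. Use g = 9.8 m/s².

F ≈ 81 N

Choose the left end as the axis so the unknown pivot reaction has zero arm there.
Paint can: 7.9 × 9.8 = 77.42 N down at 1.8 m → arm 1.8 m, τ = 77.42 × 1.8 = 139.4 N·m clockwise.
Weight: 24 × 9.8 = 235.2 N down at 0.2 m → arm 0.2 m, τ = 235.2 × 0.2 = 47.04 N·m clockwise.
Net moment of the loads = 186.4 N·m clockwise.
The upward force F acts at the right end, arm 2.3 m, giving F × 2.3 counterclockwise.
For rotational equilibrium, F × 2.3 = 186.4, so F = 186.4 / 2.3 = 81 N.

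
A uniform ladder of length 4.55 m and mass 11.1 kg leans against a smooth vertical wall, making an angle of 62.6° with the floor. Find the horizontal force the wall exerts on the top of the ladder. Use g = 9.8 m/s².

N_wall ≈ 28.2 N

Take moments about the foot of the ladder.
Ladder weight 11.1×9.8 = 108.8 N acts at 2.275 m along the ladder; its horizontal arm is 2.275·cos62.6° = 1.047 m → τ = 113.9 N·m clockwise.
Wall normal N acts horizontally at the top; its moment arm is the height L sinθ = 4.55·sin62.6° = 4.04 m, counterclockwise.
For rotational equilibrium, N × 4.04 = 113.9, so N = 28.2 N.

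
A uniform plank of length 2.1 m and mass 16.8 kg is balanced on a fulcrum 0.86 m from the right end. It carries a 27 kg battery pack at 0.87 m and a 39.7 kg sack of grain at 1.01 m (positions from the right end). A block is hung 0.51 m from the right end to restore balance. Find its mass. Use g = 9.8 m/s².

m ≈ 26.9 kg

Taking torques about the fulcrum (at 0.86 m from the right end):
Beam weight: 16.8 × 9.8 = 164.6 N down at 1.05 m → arm 0.19 m, τ = 164.6 × 0.19 = 31.27 N·m counterclockwise.
Battery pack: 27 × 9.8 = 264.6 N down at 0.87 m → arm 0.01 m, τ = 264.6 × 0.01 = 2.646 N·m counterclockwise.
Sack of grain: 39.7 × 9.8 = 389.1 N down at 1.01 m → arm 0.15 m, τ = 389.1 × 0.15 = 58.37 N·m counterclockwise.
Net moment of known loads = 92.29 N·m counterclockwise.
An unknown mass m at 0.51 m has arm 0.35 m; its moment is m·g·0.35 clockwise.
For rotational equilibrium, m × 9.8 × 0.35 = 92.29, so m = 92.29 / (9.8 × 0.35) = 26.9 kg.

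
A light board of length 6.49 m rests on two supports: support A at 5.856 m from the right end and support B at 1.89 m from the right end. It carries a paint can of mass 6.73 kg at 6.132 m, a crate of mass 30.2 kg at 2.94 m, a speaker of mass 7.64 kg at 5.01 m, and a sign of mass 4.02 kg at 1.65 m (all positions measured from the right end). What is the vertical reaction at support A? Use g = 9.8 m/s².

R_A ≈ 205 N

Take moments about support B.
Paint can: 6.73 × 9.8 = 65.95 N down at 6.132 m → arm 4.242 m, τ = 65.95 × 4.242 = 279.8 N·m counterclockwise.
Crate: 30.2 × 9.8 = 296 N down at 2.94 m → arm 1.05 m, τ = 296 × 1.05 = 310.8 N·m counterclockwise.
Speaker: 7.64 × 9.8 = 74.87 N down at 5.01 m → arm 3.12 m, τ = 74.87 × 3.12 = 233.6 N·m counterclockwise.
Sign: 4.02 × 9.8 = 39.4 N down at 1.65 m → arm 0.24 m, τ = 39.4 × 0.24 = 9.456 N·m clockwise.
Net load moment about support B = 814.7 N·m counterclockwise.
Reaction R at support A is upward at 5.856 m, arm 3.966 m → moment R × 3.966 clockwise.
For rotational equilibrium, R × 3.966 = 814.7, so R = 205 N.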